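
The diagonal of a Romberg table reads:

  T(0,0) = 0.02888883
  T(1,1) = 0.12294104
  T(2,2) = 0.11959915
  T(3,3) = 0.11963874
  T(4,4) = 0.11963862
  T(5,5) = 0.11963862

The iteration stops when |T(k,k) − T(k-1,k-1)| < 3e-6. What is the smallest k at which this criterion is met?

k = 4

|T(1,1) − T(0,0)| = 0.09405221 ≥ 3e-6
|T(2,2) − T(1,1)| = 0.00334189 ≥ 3e-6
|T(3,3) − T(2,2)| = 0.00003959 ≥ 3e-6
|T(4,4) − T(3,3)| = 0.00000012 < 3e-6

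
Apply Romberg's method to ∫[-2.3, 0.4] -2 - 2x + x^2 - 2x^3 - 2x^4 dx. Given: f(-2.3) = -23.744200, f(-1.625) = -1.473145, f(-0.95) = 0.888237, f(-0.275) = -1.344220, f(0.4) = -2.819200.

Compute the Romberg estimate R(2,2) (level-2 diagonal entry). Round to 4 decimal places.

-7.9632

R(0,0) (trapezoid, 1 panel, h=2.7000): -35.860590
R(1,0) (trapezoid, 2 panels, h=1.3500): -16.731175
R(2,0) (trapezoid, 4 panels, h=0.6750): -10.267309
R(1,1) = -16.731175 + (-16.731175 − (-35.860590))/3 = -10.354703
R(2,1) = -10.267309 + (-10.267309 − (-16.731175))/3 = -8.112687
R(2,2) = -8.112687 + (-8.112687 − (-10.354703))/15 = -7.963219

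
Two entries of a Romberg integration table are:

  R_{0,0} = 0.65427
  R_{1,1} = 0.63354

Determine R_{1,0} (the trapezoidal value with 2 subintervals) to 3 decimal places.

From R_{1,1} = (4·R_{1,0} − R_{0,0})/3, solve for R_{1,0}:
4·R_{1,0} = 3·0.63354 + 0.65427 = 2.55489
R_{1,0} = 0.63872

0.639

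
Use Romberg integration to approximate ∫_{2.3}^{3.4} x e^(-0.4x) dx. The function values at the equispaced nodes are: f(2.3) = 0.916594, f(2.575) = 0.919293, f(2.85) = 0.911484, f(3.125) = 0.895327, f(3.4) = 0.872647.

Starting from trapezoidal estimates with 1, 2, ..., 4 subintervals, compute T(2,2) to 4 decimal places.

0.9965

T(0,0) (trapezoid, 1 panel, h=1.1000): 0.984083
T(1,0) (trapezoid, 2 panels, h=0.5500): 0.993357
T(2,0) (trapezoid, 4 panels, h=0.2750): 0.995699
T(1,1) = 0.993357 + (0.993357 − 0.984083)/3 = 0.996448
T(2,1) = 0.995699 + (0.995699 − 0.993357)/3 = 0.996480
T(2,2) = 0.996480 + (0.996480 − 0.996448)/15 = 0.996482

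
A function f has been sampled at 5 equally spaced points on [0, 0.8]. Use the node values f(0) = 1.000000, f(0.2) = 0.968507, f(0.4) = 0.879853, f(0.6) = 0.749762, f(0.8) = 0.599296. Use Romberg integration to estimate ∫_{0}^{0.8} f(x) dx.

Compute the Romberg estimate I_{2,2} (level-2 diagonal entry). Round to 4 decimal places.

0.6821

I_{0,0} (trapezoid, 1 panel, h=0.8000): 0.639718
I_{1,0} (trapezoid, 2 panels, h=0.4000): 0.671800
I_{2,0} (trapezoid, 4 panels, h=0.2000): 0.679554
I_{1,1} = 0.671800 + (0.671800 − 0.639718)/3 = 0.682494
I_{2,1} = 0.679554 + (0.679554 − 0.671800)/3 = 0.682139
I_{2,2} = 0.682139 + (0.682139 − 0.682494)/15 = 0.682115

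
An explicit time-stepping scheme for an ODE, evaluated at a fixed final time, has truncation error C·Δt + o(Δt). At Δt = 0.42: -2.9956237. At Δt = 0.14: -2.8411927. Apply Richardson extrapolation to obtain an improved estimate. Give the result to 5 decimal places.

-2.76398

Extrapolated value = (3·A(Δt/3) − A(Δt)) / (3 − 1)
= (3·(-2.8411927) − (-2.9956237)) / 2
= -5.5279544 / 2 = -2.7639772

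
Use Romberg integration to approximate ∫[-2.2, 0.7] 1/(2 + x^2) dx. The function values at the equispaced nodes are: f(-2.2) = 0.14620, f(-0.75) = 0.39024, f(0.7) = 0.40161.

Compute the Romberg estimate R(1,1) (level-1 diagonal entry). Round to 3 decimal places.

R(0,0) (trapezoid, 1 panel, h=2.9000): 0.79432
R(1,0) (trapezoid, 2 panels, h=1.4500): 0.96301
R(1,1) = 0.96301 + (0.96301 − 0.79432)/3 = 1.01924

1.019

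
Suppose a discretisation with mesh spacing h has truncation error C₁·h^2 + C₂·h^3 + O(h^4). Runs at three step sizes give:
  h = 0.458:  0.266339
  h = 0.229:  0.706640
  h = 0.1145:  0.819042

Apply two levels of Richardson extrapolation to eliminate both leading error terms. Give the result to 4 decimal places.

0.8570

First eliminate the h^2 term (factor 2^2 = 4):
  B₁ = (4·0.706640 − 0.266339)/3 = 0.853407
  B₂ = (4·0.819042 − 0.706640)/3 = 0.856509
Then eliminate the h^3 term (factor 2^3 = 8):
  (8·0.856509 − 0.853407)/7 = 0.856952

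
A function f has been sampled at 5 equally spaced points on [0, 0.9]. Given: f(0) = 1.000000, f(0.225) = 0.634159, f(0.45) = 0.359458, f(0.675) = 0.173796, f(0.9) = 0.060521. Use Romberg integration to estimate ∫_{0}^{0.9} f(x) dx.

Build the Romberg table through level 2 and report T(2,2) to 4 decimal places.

0.3759

T(0,0) (trapezoid, 1 panel, h=0.9000): 0.477234
T(1,0) (trapezoid, 2 panels, h=0.4500): 0.400373
T(2,0) (trapezoid, 4 panels, h=0.2250): 0.381977
T(1,1) = 0.400373 + (0.400373 − 0.477234)/3 = 0.374753
T(2,1) = 0.381977 + (0.381977 − 0.400373)/3 = 0.375845
T(2,2) = 0.375845 + (0.375845 − 0.374753)/15 = 0.375918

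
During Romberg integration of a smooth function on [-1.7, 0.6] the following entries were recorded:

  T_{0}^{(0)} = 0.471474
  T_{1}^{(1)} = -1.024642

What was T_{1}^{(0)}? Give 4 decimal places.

From T_{1}^{(1)} = (4·T_{1}^{(0)} − T_{0}^{(0)})/3, solve for T_{1}^{(0)}:
4·T_{1}^{(0)} = 3·(-1.024642) + 0.471474 = -2.602452
T_{1}^{(0)} = -0.650613

-0.6506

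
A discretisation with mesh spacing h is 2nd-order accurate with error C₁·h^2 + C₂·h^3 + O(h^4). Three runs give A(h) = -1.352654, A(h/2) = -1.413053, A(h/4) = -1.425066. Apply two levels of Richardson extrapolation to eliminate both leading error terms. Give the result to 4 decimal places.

-1.4285

First eliminate the h^2 term (factor 2^2 = 4):
  B₁ = (4·(-1.413053) − (-1.352654))/3 = -1.433186
  B₂ = (4·(-1.425066) − (-1.413053))/3 = -1.429070
Then eliminate the h^3 term (factor 2^3 = 8):
  (8·(-1.429070) − (-1.433186))/7 = -1.428482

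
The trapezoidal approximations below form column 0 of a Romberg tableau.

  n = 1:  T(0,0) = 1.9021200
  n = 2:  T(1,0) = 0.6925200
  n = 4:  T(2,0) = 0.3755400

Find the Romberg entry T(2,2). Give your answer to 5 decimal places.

Richardson extrapolation on the trapezoidal column (denominator 4−1=3):
T(1,1) = (4·0.6925200 − 1.9021200) / 3 = 0.2893200
T(2,1) = 0.3755400 + (0.3755400 − 0.6925200)/3 = 0.2698800
T(2,2) = 0.2698800 + (0.2698800 − 0.2893200)/15 = 0.2685840

0.26858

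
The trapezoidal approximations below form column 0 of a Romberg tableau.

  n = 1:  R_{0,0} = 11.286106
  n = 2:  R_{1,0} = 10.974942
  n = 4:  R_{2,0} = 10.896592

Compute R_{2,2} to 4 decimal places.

10.8704

Richardson extrapolation on the trapezoidal column (denominator 4−1=3):
R_{1,1} = (4·10.974942 − 11.286106) / 3 = 10.871221
R_{2,1} = (4·10.896592 − 10.974942) / 3 = 10.870475
R_{2,2} = 10.870475 + (10.870475 − 10.871221)/15 = 10.870425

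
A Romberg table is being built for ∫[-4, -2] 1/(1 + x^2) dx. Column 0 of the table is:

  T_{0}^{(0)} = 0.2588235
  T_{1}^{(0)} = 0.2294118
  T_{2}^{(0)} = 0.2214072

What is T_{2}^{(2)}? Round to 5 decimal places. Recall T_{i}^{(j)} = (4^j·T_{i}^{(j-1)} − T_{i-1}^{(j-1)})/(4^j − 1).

0.21868

Richardson extrapolation on the trapezoidal column (denominator 4−1=3):
T_{1}^{(1)} = (4·0.2294118 − 0.2588235) / 3 = 0.2196079
T_{2}^{(1)} = (4·0.2214072 − 0.2294118) / 3 = 0.2187390
T_{2}^{(2)} = 0.2187390 + (0.2187390 − 0.2196079)/15 = 0.2186811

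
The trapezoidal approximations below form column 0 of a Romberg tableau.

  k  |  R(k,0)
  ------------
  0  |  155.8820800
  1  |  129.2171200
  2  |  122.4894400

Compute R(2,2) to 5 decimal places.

R(1,1) = 129.2171200 + (129.2171200 − 155.8820800)/3 = 120.3288000
R(2,1) = 122.4894400 + (122.4894400 − 129.2171200)/3 = 120.2468800
R(2,2) = (16·120.2468800 − 120.3288000) / 15 = 120.2414187

120.24142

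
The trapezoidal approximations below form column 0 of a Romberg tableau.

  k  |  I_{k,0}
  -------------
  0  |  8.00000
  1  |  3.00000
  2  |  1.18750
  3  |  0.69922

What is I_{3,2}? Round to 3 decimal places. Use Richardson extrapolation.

Richardson extrapolation on the trapezoidal column (denominator 4−1=3):
I_{2,1} = 1.18750 + (1.18750 − 3.00000)/3 = 0.58333
I_{3,1} = (4·0.69922 − 1.18750) / 3 = 0.53646
I_{3,2} = (16·0.53646 − 0.58333) / 15 = 0.53334
(Column j=1 coincides with Simpson's rule on the same nodes.)

0.533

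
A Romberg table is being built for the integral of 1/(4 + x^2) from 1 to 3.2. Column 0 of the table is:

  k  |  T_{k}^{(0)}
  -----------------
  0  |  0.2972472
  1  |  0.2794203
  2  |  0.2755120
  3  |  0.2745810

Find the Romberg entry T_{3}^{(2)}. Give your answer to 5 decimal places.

0.27427

Richardson extrapolation on the trapezoidal column (denominator 4−1=3):
T_{2}^{(1)} = 0.2755120 + (0.2755120 − 0.2794203)/3 = 0.2742092
T_{3}^{(1)} = 0.2745810 + (0.2745810 − 0.2755120)/3 = 0.2742707
T_{3}^{(2)} = (16·0.2742707 − 0.2742092) / 15 = 0.2742748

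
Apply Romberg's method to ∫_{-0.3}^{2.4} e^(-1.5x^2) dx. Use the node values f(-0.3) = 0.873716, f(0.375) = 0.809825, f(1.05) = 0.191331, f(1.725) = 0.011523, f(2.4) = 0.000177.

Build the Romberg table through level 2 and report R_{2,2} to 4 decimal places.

1.0409

R_{0,0} (trapezoid, 1 panel, h=2.7000): 1.179756
R_{1,0} (trapezoid, 2 panels, h=1.3500): 0.848175
R_{2,0} (trapezoid, 4 panels, h=0.6750): 0.978497
R_{1,1} = 0.848175 + (0.848175 − 1.179756)/3 = 0.737648
R_{2,1} = 0.978497 + (0.978497 − 0.848175)/3 = 1.021938
R_{2,2} = 1.021938 + (1.021938 − 0.737648)/15 = 1.040891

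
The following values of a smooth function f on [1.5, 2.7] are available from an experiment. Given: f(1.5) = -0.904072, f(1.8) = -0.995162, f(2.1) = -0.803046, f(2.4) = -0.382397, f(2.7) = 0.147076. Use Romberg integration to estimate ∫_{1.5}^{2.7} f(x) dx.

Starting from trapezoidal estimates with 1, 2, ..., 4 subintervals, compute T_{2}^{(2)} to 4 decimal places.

T_{0}^{(0)} (trapezoid, 1 panel, h=1.2000): -0.454198
T_{1}^{(0)} (trapezoid, 2 panels, h=0.6000): -0.708926
T_{2}^{(0)} (trapezoid, 4 panels, h=0.3000): -0.767731
T_{1}^{(1)} = -0.708926 + (-0.708926 − (-0.454198))/3 = -0.793835
T_{2}^{(1)} = -0.767731 + (-0.767731 − (-0.708926))/3 = -0.787333
T_{2}^{(2)} = -0.787333 + (-0.787333 − (-0.793835))/15 = -0.786900

-0.7869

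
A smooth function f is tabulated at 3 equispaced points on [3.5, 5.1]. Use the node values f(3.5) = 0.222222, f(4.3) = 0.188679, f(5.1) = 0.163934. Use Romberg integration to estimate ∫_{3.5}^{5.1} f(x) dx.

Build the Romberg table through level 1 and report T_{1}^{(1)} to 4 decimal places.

T_{0}^{(0)} (trapezoid, 1 panel, h=1.6000): 0.308925
T_{1}^{(0)} (trapezoid, 2 panels, h=0.8000): 0.305406
T_{1}^{(1)} = 0.305406 + (0.305406 − 0.308925)/3 = 0.304233

0.3042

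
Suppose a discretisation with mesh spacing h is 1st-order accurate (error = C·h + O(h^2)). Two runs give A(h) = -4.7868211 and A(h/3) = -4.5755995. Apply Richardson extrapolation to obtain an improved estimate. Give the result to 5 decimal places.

The leading error scales as h; refining by a factor of 3 reduces it by 3^1 = 3.
Extrapolated value = (3·A(h/3) − A(h)) / (3 − 1)
= (3·(-4.5755995) − (-4.7868211)) / 2
= -8.9399774 / 2 = -4.4699887

-4.46999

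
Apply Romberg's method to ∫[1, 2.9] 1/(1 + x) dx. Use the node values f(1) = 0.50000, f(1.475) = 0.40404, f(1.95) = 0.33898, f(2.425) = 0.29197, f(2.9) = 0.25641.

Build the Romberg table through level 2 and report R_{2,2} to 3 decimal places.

R_{0,0} (trapezoid, 1 panel, h=1.9000): 0.71859
R_{1,0} (trapezoid, 2 panels, h=0.9500): 0.68133
R_{2,0} (trapezoid, 4 panels, h=0.4750): 0.67127
R_{1,1} = 0.68133 + (0.68133 − 0.71859)/3 = 0.66891
R_{2,1} = 0.67127 + (0.67127 − 0.68133)/3 = 0.66792
R_{2,2} = 0.66792 + (0.66792 − 0.66891)/15 = 0.66785

0.668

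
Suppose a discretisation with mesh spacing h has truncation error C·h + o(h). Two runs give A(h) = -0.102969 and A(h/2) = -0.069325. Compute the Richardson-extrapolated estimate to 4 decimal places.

-0.0357

The leading error scales as h; refining by a factor of 2 reduces it by 2^1 = 2.
Extrapolated value = (2·A(h/2) − A(h)) / (2 − 1)
= (2·(-0.069325) − (-0.102969)) / 1
= -0.035681 / 1 = -0.035681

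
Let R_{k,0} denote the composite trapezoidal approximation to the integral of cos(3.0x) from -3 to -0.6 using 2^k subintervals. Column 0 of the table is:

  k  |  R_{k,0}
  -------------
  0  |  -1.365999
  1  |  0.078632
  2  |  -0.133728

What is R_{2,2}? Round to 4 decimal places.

-0.2555

R_{1,1} = 0.078632 + (0.078632 − (-1.365999))/3 = 0.560176
R_{2,1} = (4·(-0.133728) − 0.078632) / 3 = -0.204515
R_{2,2} = (16·(-0.204515) − 0.560176) / 15 = -0.255494
(Column j=1 coincides with Simpson's rule on the same nodes.)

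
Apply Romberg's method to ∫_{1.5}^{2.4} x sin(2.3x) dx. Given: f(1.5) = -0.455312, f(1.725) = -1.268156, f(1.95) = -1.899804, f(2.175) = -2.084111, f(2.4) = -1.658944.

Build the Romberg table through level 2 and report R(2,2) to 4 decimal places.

-1.4487

R(0,0) (trapezoid, 1 panel, h=0.9000): -0.951415
R(1,0) (trapezoid, 2 panels, h=0.4500): -1.330619
R(2,0) (trapezoid, 4 panels, h=0.2250): -1.419570
R(1,1) = -1.330619 + (-1.330619 − (-0.951415))/3 = -1.457020
R(2,1) = -1.419570 + (-1.419570 − (-1.330619))/3 = -1.449220
R(2,2) = -1.449220 + (-1.449220 − (-1.457020))/15 = -1.448700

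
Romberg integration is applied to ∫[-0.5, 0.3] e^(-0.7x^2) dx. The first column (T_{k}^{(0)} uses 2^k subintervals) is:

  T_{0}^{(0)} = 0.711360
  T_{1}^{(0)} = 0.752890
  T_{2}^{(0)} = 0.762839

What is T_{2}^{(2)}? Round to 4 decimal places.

T_{1}^{(1)} = 0.752890 + (0.752890 − 0.711360)/3 = 0.766733
T_{2}^{(1)} = 0.762839 + (0.762839 − 0.752890)/3 = 0.766155
T_{2}^{(2)} = (16·0.766155 − 0.766733) / 15 = 0.766116

0.7661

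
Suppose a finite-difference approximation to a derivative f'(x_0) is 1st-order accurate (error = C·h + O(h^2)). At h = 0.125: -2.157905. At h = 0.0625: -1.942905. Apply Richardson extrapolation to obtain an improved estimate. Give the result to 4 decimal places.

The leading error scales as h; refining by a factor of 2 reduces it by 2^1 = 2.
Extrapolated value = (2·A(h/2) − A(h)) / (2 − 1)
= (2·(-1.942905) − (-2.157905)) / 1
= -1.727905 / 1 = -1.727905

-1.7279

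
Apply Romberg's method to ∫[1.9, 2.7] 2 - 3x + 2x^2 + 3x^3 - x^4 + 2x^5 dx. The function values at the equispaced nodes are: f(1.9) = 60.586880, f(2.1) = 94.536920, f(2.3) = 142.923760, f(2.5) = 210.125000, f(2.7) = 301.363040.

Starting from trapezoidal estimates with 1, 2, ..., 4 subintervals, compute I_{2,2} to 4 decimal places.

I_{0,0} (trapezoid, 1 panel, h=0.8000): 144.779968
I_{1,0} (trapezoid, 2 panels, h=0.4000): 129.559488
I_{2,0} (trapezoid, 4 panels, h=0.2000): 125.712128
I_{1,1} = 129.559488 + (129.559488 − 144.779968)/3 = 124.485995
I_{2,1} = 125.712128 + (125.712128 − 129.559488)/3 = 124.429675
I_{2,2} = 124.429675 + (124.429675 − 124.485995)/15 = 124.425920

124.4259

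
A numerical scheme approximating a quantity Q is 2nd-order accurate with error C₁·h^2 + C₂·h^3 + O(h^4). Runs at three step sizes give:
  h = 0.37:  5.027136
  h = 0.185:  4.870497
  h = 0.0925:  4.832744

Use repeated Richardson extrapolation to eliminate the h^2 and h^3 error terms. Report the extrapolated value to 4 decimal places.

First eliminate the h^2 term (factor 2^2 = 4):
  B₁ = (4·4.870497 − 5.027136)/3 = 4.818284
  B₂ = (4·4.832744 − 4.870497)/3 = 4.820160
Then eliminate the h^3 term (factor 2^3 = 8):
  (8·4.820160 − 4.818284)/7 = 4.820428

4.8204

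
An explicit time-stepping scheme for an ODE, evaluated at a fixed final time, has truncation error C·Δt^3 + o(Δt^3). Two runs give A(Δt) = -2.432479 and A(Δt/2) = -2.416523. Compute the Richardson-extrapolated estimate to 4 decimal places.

-2.4142

Extrapolated value = (8·A(Δt/2) − A(Δt)) / (8 − 1)
= (8·(-2.416523) − (-2.432479)) / 7
= -16.899705 / 7 = -2.414244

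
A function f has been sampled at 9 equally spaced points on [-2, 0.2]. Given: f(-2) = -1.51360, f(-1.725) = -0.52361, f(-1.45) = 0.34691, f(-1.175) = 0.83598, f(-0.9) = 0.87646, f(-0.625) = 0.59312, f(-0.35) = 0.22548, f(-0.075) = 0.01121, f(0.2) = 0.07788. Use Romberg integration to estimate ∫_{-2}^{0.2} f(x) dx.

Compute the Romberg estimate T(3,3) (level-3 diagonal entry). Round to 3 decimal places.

T(0,0) (trapezoid, 1 panel, h=2.2000): -1.57929
T(1,0) (trapezoid, 2 panels, h=1.1000): 0.17446
T(2,0) (trapezoid, 4 panels, h=0.5500): 0.40204
T(3,0) (trapezoid, 8 panels, h=0.2750): 0.45311
T(1,1) = 0.17446 + (0.17446 − (-1.57929))/3 = 0.75904
T(2,1) = 0.40204 + (0.40204 − 0.17446)/3 = 0.47790
T(3,1) = 0.45311 + (0.45311 − 0.40204)/3 = 0.47013
T(2,2) = 0.47790 + (0.47790 − 0.75904)/15 = 0.45916
T(3,2) = 0.47013 + (0.47013 − 0.47790)/15 = 0.46961
T(3,3) = 0.46961 + (0.46961 − 0.45916)/63 = 0.46978

0.470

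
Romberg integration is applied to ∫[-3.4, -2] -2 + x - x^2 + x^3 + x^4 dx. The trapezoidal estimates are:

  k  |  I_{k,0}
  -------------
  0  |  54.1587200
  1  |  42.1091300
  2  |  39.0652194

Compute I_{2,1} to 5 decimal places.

Richardson extrapolation on the trapezoidal column (denominator 4−1=3):
I_{2,1} = (4·39.0652194 − 42.1091300) / 3 = 38.0505825

38.05058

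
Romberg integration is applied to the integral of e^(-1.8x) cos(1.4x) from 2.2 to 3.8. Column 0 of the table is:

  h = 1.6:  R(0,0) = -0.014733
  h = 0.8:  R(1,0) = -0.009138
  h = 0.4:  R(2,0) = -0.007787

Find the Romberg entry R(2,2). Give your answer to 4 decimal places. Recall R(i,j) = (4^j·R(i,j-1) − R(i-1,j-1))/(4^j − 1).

-0.0073

R(1,1) = -0.009138 + (-0.009138 − (-0.014733))/3 = -0.007273
R(2,1) = -0.007787 + (-0.007787 − (-0.009138))/3 = -0.007337
R(2,2) = (16·(-0.007337) − (-0.007273)) / 15 = -0.007341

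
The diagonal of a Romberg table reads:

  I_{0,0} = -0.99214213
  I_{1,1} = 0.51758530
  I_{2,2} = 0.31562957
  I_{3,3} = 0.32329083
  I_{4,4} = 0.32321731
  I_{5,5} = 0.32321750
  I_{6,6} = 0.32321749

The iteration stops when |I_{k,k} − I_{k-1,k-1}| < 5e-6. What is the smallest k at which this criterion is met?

k = 5

|I_{1,1} − I_{0,0}| = 1.50972743 ≥ 5e-6
|I_{2,2} − I_{1,1}| = 0.20195573 ≥ 5e-6
|I_{3,3} − I_{2,2}| = 0.00766126 ≥ 5e-6
|I_{4,4} − I_{3,3}| = 0.00007352 ≥ 5e-6
|I_{5,5} − I_{4,4}| = 0.00000019 < 5e-6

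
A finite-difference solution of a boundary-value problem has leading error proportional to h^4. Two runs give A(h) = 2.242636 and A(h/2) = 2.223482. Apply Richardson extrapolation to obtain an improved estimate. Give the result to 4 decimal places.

2.2222

The leading error scales as h^4; refining by a factor of 2 reduces it by 2^4 = 16.
Extrapolated value = (16·A(h/2) − A(h)) / (16 − 1)
= (16·2.223482 − 2.242636) / 15
= 33.333076 / 15 = 2.222205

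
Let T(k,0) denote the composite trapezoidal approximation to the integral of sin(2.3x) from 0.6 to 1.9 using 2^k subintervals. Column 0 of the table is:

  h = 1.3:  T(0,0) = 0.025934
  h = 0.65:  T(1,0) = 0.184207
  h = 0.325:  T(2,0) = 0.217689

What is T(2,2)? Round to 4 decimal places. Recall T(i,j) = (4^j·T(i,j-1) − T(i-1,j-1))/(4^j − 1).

0.2283

Richardson extrapolation on the trapezoidal column (denominator 4−1=3):
T(1,1) = (4·0.184207 − 0.025934) / 3 = 0.236965
T(2,1) = 0.217689 + (0.217689 − 0.184207)/3 = 0.228850
T(2,2) = 0.228850 + (0.228850 − 0.236965)/15 = 0.228309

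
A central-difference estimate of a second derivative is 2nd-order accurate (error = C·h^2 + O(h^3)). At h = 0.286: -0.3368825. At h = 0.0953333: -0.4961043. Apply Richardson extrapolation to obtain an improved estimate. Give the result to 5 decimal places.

The leading error scales as h^2; refining by a factor of 3 reduces it by 3^2 = 9.
Extrapolated value = (9·A(h/3) − A(h)) / (9 − 1)
= (9·(-0.4961043) − (-0.3368825)) / 8
= -4.1280562 / 8 = -0.5160070

-0.51601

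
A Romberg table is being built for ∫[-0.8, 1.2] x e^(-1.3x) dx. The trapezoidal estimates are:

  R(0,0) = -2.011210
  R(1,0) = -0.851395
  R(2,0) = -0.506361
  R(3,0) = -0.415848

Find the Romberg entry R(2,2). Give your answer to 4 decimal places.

Richardson extrapolation on the trapezoidal column (denominator 4−1=3):
R(1,1) = -0.851395 + (-0.851395 − (-2.011210))/3 = -0.464790
R(2,1) = (4·(-0.506361) − (-0.851395)) / 3 = -0.391350
R(2,2) = (16·(-0.391350) − (-0.464790)) / 15 = -0.386454

-0.3865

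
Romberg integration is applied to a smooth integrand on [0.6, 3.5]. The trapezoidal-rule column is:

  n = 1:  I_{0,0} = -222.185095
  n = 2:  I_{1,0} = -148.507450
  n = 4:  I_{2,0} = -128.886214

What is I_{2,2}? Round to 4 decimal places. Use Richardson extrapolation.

-122.2390

I_{1,1} = (4·(-148.507450) − (-222.185095)) / 3 = -123.948235
I_{2,1} = -128.886214 + (-128.886214 − (-148.507450))/3 = -122.345802
I_{2,2} = (16·(-122.345802) − (-123.948235)) / 15 = -122.238973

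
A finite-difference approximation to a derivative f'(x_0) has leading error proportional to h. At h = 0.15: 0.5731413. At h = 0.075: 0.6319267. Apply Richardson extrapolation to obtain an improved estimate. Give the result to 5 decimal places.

Extrapolated value = (2·A(h/2) − A(h)) / (2 − 1)
= (2·0.6319267 − 0.5731413) / 1
= 0.6907121 / 1 = 0.6907121

0.69071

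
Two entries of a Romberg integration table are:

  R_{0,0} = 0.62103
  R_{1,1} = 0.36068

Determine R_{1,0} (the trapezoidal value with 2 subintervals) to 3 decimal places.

From R_{1,1} = (4·R_{1,0} − R_{0,0})/3, solve for R_{1,0}:
4·R_{1,0} = 3·0.36068 + 0.62103 = 1.70307
R_{1,0} = 0.42577

0.426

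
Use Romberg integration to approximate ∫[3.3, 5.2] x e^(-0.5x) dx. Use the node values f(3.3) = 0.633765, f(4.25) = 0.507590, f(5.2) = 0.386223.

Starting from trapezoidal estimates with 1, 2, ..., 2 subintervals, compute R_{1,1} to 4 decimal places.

R_{0,0} (trapezoid, 1 panel, h=1.9000): 0.968989
R_{1,0} (trapezoid, 2 panels, h=0.9500): 0.966705
R_{1,1} = 0.966705 + (0.966705 − 0.968989)/3 = 0.965944

0.9659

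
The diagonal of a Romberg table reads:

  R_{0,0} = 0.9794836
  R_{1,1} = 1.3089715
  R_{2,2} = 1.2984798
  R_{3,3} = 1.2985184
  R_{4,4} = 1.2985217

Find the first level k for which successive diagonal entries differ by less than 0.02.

k = 2

|R_{1,1} − R_{0,0}| = 0.3294879 ≥ 0.02
|R_{2,2} − R_{1,1}| = 0.0104917 < 0.02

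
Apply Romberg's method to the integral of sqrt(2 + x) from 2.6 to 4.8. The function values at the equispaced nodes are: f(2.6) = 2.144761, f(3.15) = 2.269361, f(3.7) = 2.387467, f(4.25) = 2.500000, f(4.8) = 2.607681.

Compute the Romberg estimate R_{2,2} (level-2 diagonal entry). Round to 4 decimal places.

R_{0,0} (trapezoid, 1 panel, h=2.2000): 5.227686
R_{1,0} (trapezoid, 2 panels, h=1.1000): 5.240057
R_{2,0} (trapezoid, 4 panels, h=0.5500): 5.243177
R_{1,1} = 5.240057 + (5.240057 − 5.227686)/3 = 5.244181
R_{2,1} = 5.243177 + (5.243177 − 5.240057)/3 = 5.244217
R_{2,2} = 5.244217 + (5.244217 − 5.244181)/15 = 5.244219

5.2442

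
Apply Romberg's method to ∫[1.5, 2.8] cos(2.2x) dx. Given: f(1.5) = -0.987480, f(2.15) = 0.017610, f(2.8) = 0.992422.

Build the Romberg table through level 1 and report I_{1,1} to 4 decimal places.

I_{0,0} (trapezoid, 1 panel, h=1.3000): 0.003212
I_{1,0} (trapezoid, 2 panels, h=0.6500): 0.013053
I_{1,1} = 0.013053 + (0.013053 − 0.003212)/3 = 0.016333

0.0163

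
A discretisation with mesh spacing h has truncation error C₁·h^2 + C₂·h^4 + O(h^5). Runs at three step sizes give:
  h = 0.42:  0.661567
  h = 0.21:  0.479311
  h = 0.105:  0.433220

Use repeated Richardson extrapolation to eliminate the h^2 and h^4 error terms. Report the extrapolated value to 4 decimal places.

First eliminate the h^2 term (factor 2^2 = 4):
  B₁ = (4·0.479311 − 0.661567)/3 = 0.418559
  B₂ = (4·0.433220 − 0.479311)/3 = 0.417856
Then eliminate the h^4 term (factor 2^4 = 16):
  (16·0.417856 − 0.418559)/15 = 0.417809

0.4178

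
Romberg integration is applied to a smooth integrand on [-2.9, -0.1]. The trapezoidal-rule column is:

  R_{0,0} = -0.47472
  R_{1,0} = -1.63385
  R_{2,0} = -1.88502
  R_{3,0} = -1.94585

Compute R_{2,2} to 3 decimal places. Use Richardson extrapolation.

R_{1,1} = (4·(-1.63385) − (-0.47472)) / 3 = -2.02023
R_{2,1} = -1.88502 + (-1.88502 − (-1.63385))/3 = -1.96874
R_{2,2} = (16·(-1.96874) − (-2.02023)) / 15 = -1.96531

-1.965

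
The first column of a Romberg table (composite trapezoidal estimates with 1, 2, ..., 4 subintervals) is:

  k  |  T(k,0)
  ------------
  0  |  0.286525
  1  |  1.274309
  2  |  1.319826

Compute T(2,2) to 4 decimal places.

1.3171

T(1,1) = (4·1.274309 − 0.286525) / 3 = 1.603570
T(2,1) = 1.319826 + (1.319826 − 1.274309)/3 = 1.334998
T(2,2) = 1.334998 + (1.334998 − 1.603570)/15 = 1.317093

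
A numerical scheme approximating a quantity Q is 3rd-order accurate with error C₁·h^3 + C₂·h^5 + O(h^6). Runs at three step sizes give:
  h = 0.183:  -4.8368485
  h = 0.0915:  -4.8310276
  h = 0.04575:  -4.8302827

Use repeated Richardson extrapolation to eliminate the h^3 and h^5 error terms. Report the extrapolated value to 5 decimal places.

-4.83018

First eliminate the h^3 term (factor 2^3 = 8):
  B₁ = (8·(-4.8310276) − (-4.8368485))/7 = -4.8301960
  B₂ = (8·(-4.8302827) − (-4.8310276))/7 = -4.8301763
Then eliminate the h^5 term (factor 2^5 = 32):
  (32·(-4.8301763) − (-4.8301960))/31 = -4.8301757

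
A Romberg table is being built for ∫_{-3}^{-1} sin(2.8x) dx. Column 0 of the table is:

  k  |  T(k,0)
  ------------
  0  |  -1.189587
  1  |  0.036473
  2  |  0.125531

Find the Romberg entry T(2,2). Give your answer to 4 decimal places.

0.1359

T(1,1) = 0.036473 + (0.036473 − (-1.189587))/3 = 0.445160
T(2,1) = (4·0.125531 − 0.036473) / 3 = 0.155217
T(2,2) = (16·0.155217 − 0.445160) / 15 = 0.135887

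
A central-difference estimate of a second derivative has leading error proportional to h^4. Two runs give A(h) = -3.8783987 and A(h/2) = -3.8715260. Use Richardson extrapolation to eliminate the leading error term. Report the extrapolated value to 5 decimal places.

-3.87107

The leading error scales as h^4; refining by a factor of 2 reduces it by 2^4 = 16.
Extrapolated value = (16·A(h/2) − A(h)) / (16 − 1)
= (16·(-3.8715260) − (-3.8783987)) / 15
= -58.0660173 / 15 = -3.8710678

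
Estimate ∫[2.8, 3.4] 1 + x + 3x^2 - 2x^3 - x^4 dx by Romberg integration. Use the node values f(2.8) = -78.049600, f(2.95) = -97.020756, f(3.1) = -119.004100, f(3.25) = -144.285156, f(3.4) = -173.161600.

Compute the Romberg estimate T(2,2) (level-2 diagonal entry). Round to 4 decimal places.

-72.7221

T(0,0) (trapezoid, 1 panel, h=0.6000): -75.363360
T(1,0) (trapezoid, 2 panels, h=0.3000): -73.382910
T(2,0) (trapezoid, 4 panels, h=0.1500): -72.887342
T(1,1) = -73.382910 + (-73.382910 − (-75.363360))/3 = -72.722760
T(2,1) = -72.887342 + (-72.887342 − (-73.382910))/3 = -72.722153
T(2,2) = -72.722153 + (-72.722153 − (-72.722760))/15 = -72.722113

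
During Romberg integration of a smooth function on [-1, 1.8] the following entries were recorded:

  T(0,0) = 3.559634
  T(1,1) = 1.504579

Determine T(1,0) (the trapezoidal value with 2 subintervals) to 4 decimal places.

From T(1,1) = (4·T(1,0) − T(0,0))/3, solve for T(1,0):
4·T(1,0) = 3·1.504579 + 3.559634 = 8.073371
T(1,0) = 2.018343

2.0183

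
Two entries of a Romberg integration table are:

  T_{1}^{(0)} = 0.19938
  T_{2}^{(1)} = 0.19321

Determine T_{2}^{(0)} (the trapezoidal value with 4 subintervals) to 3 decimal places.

0.195

From T_{2}^{(1)} = (4·T_{2}^{(0)} − T_{1}^{(0)})/3, solve for T_{2}^{(0)}:
4·T_{2}^{(0)} = 3·0.19321 + 0.19938 = 0.77901
T_{2}^{(0)} = 0.19475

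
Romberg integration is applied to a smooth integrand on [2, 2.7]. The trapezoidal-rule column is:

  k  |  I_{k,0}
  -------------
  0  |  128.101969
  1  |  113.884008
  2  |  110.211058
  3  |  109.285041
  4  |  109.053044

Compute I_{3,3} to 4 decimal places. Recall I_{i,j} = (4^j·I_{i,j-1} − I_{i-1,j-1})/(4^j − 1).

108.9757

Richardson extrapolation on the trapezoidal column (denominator 4−1=3):
I_{1,1} = (4·113.884008 − 128.101969) / 3 = 109.144688
I_{2,1} = (4·110.211058 − 113.884008) / 3 = 108.986741
I_{3,1} = (4·109.285041 − 110.211058) / 3 = 108.976369
I_{2,2} = (16·108.986741 − 109.144688) / 15 = 108.976211
I_{3,2} = (16·108.976369 − 108.986741) / 15 = 108.975678
I_{3,3} = (64·108.975678 − 108.976211) / 63 = 108.975670
(Column j=1 coincides with Simpson's rule on the same nodes.)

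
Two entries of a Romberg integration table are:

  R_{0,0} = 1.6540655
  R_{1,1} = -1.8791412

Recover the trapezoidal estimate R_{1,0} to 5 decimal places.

From R_{1,1} = (4·R_{1,0} − R_{0,0})/3, solve for R_{1,0}:
4·R_{1,0} = 3·(-1.8791412) + 1.6540655 = -3.9833581
R_{1,0} = -0.9958395

-0.99584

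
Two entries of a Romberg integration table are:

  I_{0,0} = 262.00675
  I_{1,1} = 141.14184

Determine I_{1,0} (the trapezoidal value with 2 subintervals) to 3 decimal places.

171.358

From I_{1,1} = (4·I_{1,0} − I_{0,0})/3, solve for I_{1,0}:
4·I_{1,0} = 3·141.14184 + 262.00675 = 685.43227
I_{1,0} = 171.35807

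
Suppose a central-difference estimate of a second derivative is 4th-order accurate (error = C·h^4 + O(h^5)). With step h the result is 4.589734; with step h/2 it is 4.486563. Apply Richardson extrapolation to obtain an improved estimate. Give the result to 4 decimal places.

The leading error scales as h^4; refining by a factor of 2 reduces it by 2^4 = 16.
Extrapolated value = (16·A(h/2) − A(h)) / (16 − 1)
= (16·4.486563 − 4.589734) / 15
= 67.195274 / 15 = 4.479685

4.4797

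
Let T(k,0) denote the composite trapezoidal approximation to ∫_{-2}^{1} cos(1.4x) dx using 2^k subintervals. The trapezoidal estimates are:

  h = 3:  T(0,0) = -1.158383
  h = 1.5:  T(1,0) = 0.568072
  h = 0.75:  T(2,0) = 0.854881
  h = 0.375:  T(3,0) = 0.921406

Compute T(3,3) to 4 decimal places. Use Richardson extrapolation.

Richardson extrapolation on the trapezoidal column (denominator 4−1=3):
T(1,1) = 0.568072 + (0.568072 − (-1.158383))/3 = 1.143557
T(2,1) = (4·0.854881 − 0.568072) / 3 = 0.950484
T(3,1) = (4·0.921406 − 0.854881) / 3 = 0.943581
T(2,2) = 0.950484 + (0.950484 − 1.143557)/15 = 0.937612
T(3,2) = 0.943581 + (0.943581 − 0.950484)/15 = 0.943121
T(3,3) = 0.943121 + (0.943121 − 0.937612)/63 = 0.943208

0.9432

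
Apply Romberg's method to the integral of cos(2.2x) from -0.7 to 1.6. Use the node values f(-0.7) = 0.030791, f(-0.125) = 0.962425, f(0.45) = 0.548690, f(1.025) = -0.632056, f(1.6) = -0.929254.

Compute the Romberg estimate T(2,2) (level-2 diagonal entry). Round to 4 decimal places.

0.2777

T(0,0) (trapezoid, 1 panel, h=2.3000): -1.033232
T(1,0) (trapezoid, 2 panels, h=1.1500): 0.114377
T(2,0) (trapezoid, 4 panels, h=0.5750): 0.247151
T(1,1) = 0.114377 + (0.114377 − (-1.033232))/3 = 0.496913
T(2,1) = 0.247151 + (0.247151 − 0.114377)/3 = 0.291409
T(2,2) = 0.291409 + (0.291409 − 0.496913)/15 = 0.277709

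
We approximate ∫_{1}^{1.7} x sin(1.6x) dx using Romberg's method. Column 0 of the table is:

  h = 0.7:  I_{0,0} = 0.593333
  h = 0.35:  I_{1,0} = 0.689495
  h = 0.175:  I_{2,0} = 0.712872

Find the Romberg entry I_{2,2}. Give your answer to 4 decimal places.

Richardson extrapolation on the trapezoidal column (denominator 4−1=3):
I_{1,1} = (4·0.689495 − 0.593333) / 3 = 0.721549
I_{2,1} = (4·0.712872 − 0.689495) / 3 = 0.720664
I_{2,2} = 0.720664 + (0.720664 − 0.721549)/15 = 0.720605

0.7206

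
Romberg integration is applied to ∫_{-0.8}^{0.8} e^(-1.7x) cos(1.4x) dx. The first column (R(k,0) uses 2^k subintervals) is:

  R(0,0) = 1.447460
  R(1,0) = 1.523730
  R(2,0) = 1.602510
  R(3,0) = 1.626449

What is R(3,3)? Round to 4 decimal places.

1.6348

R(1,1) = 1.523730 + (1.523730 − 1.447460)/3 = 1.549153
R(2,1) = (4·1.602510 − 1.523730) / 3 = 1.628770
R(3,1) = (4·1.626449 − 1.602510) / 3 = 1.634429
R(2,2) = 1.628770 + (1.628770 − 1.549153)/15 = 1.634078
R(3,2) = (16·1.634429 − 1.628770) / 15 = 1.634806
R(3,3) = 1.634806 + (1.634806 − 1.634078)/63 = 1.634818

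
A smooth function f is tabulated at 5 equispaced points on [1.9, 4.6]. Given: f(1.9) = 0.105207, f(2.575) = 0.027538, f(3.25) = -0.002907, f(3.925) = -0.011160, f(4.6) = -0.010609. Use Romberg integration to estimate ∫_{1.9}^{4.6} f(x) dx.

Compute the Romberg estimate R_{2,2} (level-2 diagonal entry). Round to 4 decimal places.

R_{0,0} (trapezoid, 1 panel, h=2.7000): 0.127707
R_{1,0} (trapezoid, 2 panels, h=1.3500): 0.059929
R_{2,0} (trapezoid, 4 panels, h=0.6750): 0.041020
R_{1,1} = 0.059929 + (0.059929 − 0.127707)/3 = 0.037336
R_{2,1} = 0.041020 + (0.041020 − 0.059929)/3 = 0.034717
R_{2,2} = 0.034717 + (0.034717 − 0.037336)/15 = 0.034542

0.0345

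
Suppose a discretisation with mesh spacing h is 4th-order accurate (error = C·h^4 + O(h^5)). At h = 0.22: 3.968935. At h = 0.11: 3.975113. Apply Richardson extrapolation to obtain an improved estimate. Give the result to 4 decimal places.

3.9755

Extrapolated value = (16·A(h/2) − A(h)) / (16 − 1)
= (16·3.975113 − 3.968935) / 15
= 59.632873 / 15 = 3.975525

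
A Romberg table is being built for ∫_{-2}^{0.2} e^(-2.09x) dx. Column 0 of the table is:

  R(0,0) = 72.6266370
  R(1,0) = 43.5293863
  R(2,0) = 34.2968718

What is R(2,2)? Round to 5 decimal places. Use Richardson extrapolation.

R(1,1) = (4·43.5293863 − 72.6266370) / 3 = 33.8303027
R(2,1) = (4·34.2968718 − 43.5293863) / 3 = 31.2193670
R(2,2) = (16·31.2193670 − 33.8303027) / 15 = 31.0453046

31.04530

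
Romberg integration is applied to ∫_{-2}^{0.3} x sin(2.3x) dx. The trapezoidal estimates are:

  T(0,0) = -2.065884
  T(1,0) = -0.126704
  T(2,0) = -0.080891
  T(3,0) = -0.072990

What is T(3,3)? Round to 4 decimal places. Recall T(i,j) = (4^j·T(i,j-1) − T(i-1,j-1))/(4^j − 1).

T(1,1) = -0.126704 + (-0.126704 − (-2.065884))/3 = 0.519689
T(2,1) = (4·(-0.080891) − (-0.126704)) / 3 = -0.065620
T(3,1) = -0.072990 + (-0.072990 − (-0.080891))/3 = -0.070356
T(2,2) = (16·(-0.065620) − 0.519689) / 15 = -0.104641
T(3,2) = (16·(-0.070356) − (-0.065620)) / 15 = -0.070672
T(3,3) = (64·(-0.070672) − (-0.104641)) / 63 = -0.070133
(Column j=1 coincides with Simpson's rule on the same nodes.)

-0.0701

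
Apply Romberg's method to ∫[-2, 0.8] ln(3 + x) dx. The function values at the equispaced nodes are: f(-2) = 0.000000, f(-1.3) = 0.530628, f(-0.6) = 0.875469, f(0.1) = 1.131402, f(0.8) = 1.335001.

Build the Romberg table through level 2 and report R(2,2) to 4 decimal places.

R(0,0) (trapezoid, 1 panel, h=2.8000): 1.869001
R(1,0) (trapezoid, 2 panels, h=1.4000): 2.160157
R(2,0) (trapezoid, 4 panels, h=0.7000): 2.243500
R(1,1) = 2.160157 + (2.160157 − 1.869001)/3 = 2.257209
R(2,1) = 2.243500 + (2.243500 − 2.160157)/3 = 2.271281
R(2,2) = 2.271281 + (2.271281 − 2.257209)/15 = 2.272219

2.2722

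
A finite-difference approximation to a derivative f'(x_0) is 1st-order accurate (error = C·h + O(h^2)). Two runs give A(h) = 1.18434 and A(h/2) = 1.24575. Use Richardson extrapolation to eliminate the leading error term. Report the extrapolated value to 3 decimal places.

Extrapolated value = (2·A(h/2) − A(h)) / (2 − 1)
= (2·1.24575 − 1.18434) / 1
= 1.30716 / 1 = 1.30716

1.307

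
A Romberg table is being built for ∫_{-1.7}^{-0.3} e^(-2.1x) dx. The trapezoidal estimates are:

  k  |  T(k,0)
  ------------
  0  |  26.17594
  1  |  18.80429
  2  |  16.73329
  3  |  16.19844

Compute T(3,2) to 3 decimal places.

16.019

Richardson extrapolation on the trapezoidal column (denominator 4−1=3):
T(2,1) = 16.73329 + (16.73329 − 18.80429)/3 = 16.04296
T(3,1) = 16.19844 + (16.19844 − 16.73329)/3 = 16.02016
T(3,2) = 16.02016 + (16.02016 − 16.04296)/15 = 16.01864
(Column j=1 coincides with Simpson's rule on the same nodes.)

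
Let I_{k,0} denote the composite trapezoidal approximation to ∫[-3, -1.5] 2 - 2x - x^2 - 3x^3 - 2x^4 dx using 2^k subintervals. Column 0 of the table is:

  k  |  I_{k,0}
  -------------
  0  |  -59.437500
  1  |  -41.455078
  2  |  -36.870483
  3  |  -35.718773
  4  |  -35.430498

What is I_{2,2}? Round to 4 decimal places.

Richardson extrapolation on the trapezoidal column (denominator 4−1=3):
I_{1,1} = (4·(-41.455078) − (-59.437500)) / 3 = -35.460937
I_{2,1} = (4·(-36.870483) − (-41.455078)) / 3 = -35.342285
I_{2,2} = (16·(-35.342285) − (-35.460937)) / 15 = -35.334375

-35.3344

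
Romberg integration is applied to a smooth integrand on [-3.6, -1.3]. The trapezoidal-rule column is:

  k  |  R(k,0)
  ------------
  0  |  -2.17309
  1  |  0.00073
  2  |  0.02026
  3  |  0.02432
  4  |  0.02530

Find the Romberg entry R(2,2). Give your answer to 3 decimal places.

-0.020

R(1,1) = 0.00073 + (0.00073 − (-2.17309))/3 = 0.72534
R(2,1) = (4·0.02026 − 0.00073) / 3 = 0.02677
R(2,2) = (16·0.02677 − 0.72534) / 15 = -0.01980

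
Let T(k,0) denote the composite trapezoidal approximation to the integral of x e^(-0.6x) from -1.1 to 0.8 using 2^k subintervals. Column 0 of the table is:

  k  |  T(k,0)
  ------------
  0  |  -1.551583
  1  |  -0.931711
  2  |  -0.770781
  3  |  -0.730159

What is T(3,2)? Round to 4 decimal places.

T(2,1) = -0.770781 + (-0.770781 − (-0.931711))/3 = -0.717138
T(3,1) = -0.730159 + (-0.730159 − (-0.770781))/3 = -0.716618
T(3,2) = (16·(-0.716618) − (-0.717138)) / 15 = -0.716583

-0.7166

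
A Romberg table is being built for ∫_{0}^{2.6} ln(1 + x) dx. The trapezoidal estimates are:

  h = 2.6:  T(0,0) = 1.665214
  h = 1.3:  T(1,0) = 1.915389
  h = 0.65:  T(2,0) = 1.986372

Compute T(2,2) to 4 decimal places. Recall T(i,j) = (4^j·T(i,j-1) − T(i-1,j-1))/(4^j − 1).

Richardson extrapolation on the trapezoidal column (denominator 4−1=3):
T(1,1) = 1.915389 + (1.915389 − 1.665214)/3 = 1.998781
T(2,1) = (4·1.986372 − 1.915389) / 3 = 2.010033
T(2,2) = 2.010033 + (2.010033 − 1.998781)/15 = 2.010783

2.0108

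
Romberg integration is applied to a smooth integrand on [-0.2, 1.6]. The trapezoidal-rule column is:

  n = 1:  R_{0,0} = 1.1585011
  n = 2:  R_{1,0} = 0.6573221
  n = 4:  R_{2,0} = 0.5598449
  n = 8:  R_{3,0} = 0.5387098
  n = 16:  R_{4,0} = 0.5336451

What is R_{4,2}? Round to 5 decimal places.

0.53198

R_{3,1} = 0.5387098 + (0.5387098 − 0.5598449)/3 = 0.5316648
R_{4,1} = 0.5336451 + (0.5336451 − 0.5387098)/3 = 0.5319569
R_{4,2} = 0.5319569 + (0.5319569 − 0.5316648)/15 = 0.5319764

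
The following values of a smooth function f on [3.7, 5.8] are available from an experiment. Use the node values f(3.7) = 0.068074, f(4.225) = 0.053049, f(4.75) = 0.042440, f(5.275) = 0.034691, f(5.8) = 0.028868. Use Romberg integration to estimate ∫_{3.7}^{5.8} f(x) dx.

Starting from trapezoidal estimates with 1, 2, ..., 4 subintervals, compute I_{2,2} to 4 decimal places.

I_{0,0} (trapezoid, 1 panel, h=2.1000): 0.101789
I_{1,0} (trapezoid, 2 panels, h=1.0500): 0.095457
I_{2,0} (trapezoid, 4 panels, h=0.5250): 0.093792
I_{1,1} = 0.095457 + (0.095457 − 0.101789)/3 = 0.093346
I_{2,1} = 0.093792 + (0.093792 − 0.095457)/3 = 0.093237
I_{2,2} = 0.093237 + (0.093237 − 0.093346)/15 = 0.093230

0.0932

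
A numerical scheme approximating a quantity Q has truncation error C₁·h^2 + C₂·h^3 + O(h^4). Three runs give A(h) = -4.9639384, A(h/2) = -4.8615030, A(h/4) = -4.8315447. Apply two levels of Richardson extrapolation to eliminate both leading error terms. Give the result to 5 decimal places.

First eliminate the h^2 term (factor 2^2 = 4):
  B₁ = (4·(-4.8615030) − (-4.9639384))/3 = -4.8273579
  B₂ = (4·(-4.8315447) − (-4.8615030))/3 = -4.8215586
Then eliminate the h^3 term (factor 2^3 = 8):
  (8·(-4.8215586) − (-4.8273579))/7 = -4.8207301

-4.82073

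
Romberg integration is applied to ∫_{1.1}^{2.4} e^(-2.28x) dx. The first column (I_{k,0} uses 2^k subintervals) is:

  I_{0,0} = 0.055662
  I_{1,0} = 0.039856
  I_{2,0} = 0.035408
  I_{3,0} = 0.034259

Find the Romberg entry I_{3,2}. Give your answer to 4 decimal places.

Richardson extrapolation on the trapezoidal column (denominator 4−1=3):
I_{2,1} = (4·0.035408 − 0.039856) / 3 = 0.033925
I_{3,1} = 0.034259 + (0.034259 − 0.035408)/3 = 0.033876
I_{3,2} = 0.033876 + (0.033876 − 0.033925)/15 = 0.033873

0.0339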